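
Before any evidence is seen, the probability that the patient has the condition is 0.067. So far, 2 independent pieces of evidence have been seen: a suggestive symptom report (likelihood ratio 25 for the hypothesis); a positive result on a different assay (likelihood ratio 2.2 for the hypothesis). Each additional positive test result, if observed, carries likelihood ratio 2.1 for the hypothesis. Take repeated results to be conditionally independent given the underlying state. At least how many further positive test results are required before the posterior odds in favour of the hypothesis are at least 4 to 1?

Prior odds = 0.067/0.933 = 67/933.
Combined Bayes factor of the evidence already in hand = 25 × 2.2 = 55.
Odds after that evidence = (67/933) × 55 = 3685/933.
Target odds = 4.
Need 2.1ⁿ ≥ 4 ÷ (3685/933) = 3732/3685.
2.1¹ = 2.1, which meets the required 3732/3685; so n = 1.

1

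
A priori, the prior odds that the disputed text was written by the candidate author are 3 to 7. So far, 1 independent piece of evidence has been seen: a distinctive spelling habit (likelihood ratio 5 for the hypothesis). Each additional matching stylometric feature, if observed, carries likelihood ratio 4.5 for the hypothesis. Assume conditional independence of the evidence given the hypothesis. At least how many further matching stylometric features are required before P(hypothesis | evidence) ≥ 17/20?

1

Prior odds = 3/7.
Bayes factor of the evidence already in hand = 5.
Odds after that evidence = (3/7) × 5 = 15/7.
Target odds = 0.85/0.15 = 17/3.
Need 4.5ⁿ ≥ 17/3 ÷ (15/7) = 119/45.
4.5¹ = 4.5, which meets the required 119/45; so n = 1.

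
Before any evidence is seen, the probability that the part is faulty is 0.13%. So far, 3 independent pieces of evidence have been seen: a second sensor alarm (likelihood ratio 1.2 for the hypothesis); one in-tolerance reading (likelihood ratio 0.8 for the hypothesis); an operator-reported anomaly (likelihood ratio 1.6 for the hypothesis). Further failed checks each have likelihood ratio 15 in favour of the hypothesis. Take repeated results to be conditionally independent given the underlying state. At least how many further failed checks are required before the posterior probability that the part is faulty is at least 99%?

4

Prior odds = 0.0013/0.9987 = 13/9987.
Combined Bayes factor of the evidence already in hand = 1.2 × 0.8 × 1.6 = 1.536.
Odds after that evidence = (13/9987) × 1.536 = 832/416125.
Target odds = 0.99/0.01 = 99.
Need 15ⁿ ≥ 99 ÷ (832/416125) = 41196375/832.
15³ = 3375 falls short of 41196375/832 but 15⁴ = 50625 reaches it, so n = 4.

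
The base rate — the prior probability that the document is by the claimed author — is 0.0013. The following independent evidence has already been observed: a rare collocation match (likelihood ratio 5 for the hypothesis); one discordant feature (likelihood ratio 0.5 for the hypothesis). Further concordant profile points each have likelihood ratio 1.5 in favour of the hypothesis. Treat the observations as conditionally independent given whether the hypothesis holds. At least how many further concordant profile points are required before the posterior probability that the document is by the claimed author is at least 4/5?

Prior odds = 0.0013/0.9987 = 13/9987.
Combined Bayes factor of the evidence already in hand = 5 × 0.5 = 2.5.
Odds after that evidence = (13/9987) × 2.5 = 65/19974.
Target odds = 0.8/0.2 = 4.
Need 1.5ⁿ ≥ 4 ÷ (65/19974) = 79896/65.
1.5¹⁷ = 129140163/131072 falls short of 79896/65 but 1.5¹⁸ = 387420489/262144 reaches it, so n = 18.

18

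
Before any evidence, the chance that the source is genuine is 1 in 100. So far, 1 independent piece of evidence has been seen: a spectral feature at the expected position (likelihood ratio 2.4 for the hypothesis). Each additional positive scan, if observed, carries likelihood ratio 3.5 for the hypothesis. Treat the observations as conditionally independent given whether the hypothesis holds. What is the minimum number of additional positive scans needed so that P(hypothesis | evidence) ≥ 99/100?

Prior odds = 0.01/0.99 = 1/99.
Bayes factor of the evidence already in hand = 2.4.
Odds after that evidence = (1/99) × 2.4 = 4/165.
Target odds = 0.99/0.01 = 99.
Need 3.5ⁿ ≥ 99 ÷ (4/165) = 4083.75.
3.5⁶ = 1838.265625 falls short of 4083.75 but 3.5⁷ = 823543/128 reaches it, so n = 7.

7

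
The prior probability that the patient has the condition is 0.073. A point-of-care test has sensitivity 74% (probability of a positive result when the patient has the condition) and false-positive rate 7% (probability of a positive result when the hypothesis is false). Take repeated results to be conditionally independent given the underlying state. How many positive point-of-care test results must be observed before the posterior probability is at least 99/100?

4

Prior odds = 0.073/0.927 = 73/927.
Likelihood ratio of a positive result = 0.74/0.07 = 74/7.
Target posterior odds = 0.99/0.01 = 99.
Need (73/927) × (74/7)ⁿ ≥ 99, i.e. (74/7)ⁿ ≥ 91773/73.
(74/7)³ = 405224/343 falls short of 91773/73 but (74/7)⁴ = 29986576/2401 reaches it, so n = 4.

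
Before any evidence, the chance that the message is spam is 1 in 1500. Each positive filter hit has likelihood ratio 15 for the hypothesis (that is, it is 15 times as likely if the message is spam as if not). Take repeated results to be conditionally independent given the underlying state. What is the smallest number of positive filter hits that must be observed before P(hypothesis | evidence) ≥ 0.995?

5

Prior odds: (1/1500) ÷ (1499/1500) = 1/1499.
Likelihood ratio per positive filter hit = 15.
Target posterior odds = 0.995/0.005 = 199.
Require 15ⁿ ≥ 199 ÷ (1/1499) = 298301.
15⁴ = 50625 falls short of 298301 but 15⁵ = 759375 reaches it, so n = 5.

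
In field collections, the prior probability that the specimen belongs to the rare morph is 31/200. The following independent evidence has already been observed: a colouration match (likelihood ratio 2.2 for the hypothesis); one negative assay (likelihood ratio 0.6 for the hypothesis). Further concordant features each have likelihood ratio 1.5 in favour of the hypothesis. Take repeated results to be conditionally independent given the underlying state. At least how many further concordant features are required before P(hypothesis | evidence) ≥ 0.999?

21

Prior odds = 0.155/0.845 = 31/169.
Combined Bayes factor of the evidence already in hand = 2.2 × 0.6 = 1.32.
Odds after that evidence = (31/169) × 1.32 = 1023/4225.
Target odds = 0.999/0.001 = 999.
Need 1.5ⁿ ≥ 999 ÷ (1023/4225) = 1406925/341.
1.5²⁰ ≈3325.26 falls short of 1406925/341 but 1.5²¹ ≈4987.89 reaches it, so n = 21.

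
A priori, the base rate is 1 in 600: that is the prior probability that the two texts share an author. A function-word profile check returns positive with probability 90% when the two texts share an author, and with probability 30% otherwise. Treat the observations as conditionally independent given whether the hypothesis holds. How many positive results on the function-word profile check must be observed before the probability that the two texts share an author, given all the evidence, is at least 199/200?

Prior odds: (1/600) ÷ (599/600) = 1/599.
Likelihood ratio of a positive result = 0.9/0.3 = 3.
Target posterior odds = 0.995/0.005 = 199.
Require 3ⁿ ≥ 199 ÷ (1/599) = 119201.
3¹⁰ = 59049 falls short of 119201 but 3¹¹ = 177147 reaches it, so n = 11.

11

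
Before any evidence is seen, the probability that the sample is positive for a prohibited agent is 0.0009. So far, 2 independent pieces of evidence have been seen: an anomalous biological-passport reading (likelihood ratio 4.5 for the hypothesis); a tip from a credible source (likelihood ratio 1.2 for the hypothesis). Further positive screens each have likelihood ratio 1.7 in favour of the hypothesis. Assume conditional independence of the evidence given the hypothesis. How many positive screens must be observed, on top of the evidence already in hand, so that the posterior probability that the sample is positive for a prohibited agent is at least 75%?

13

Prior odds = 0.0009/0.9991 = 9/9991.
Combined Bayes factor of the evidence already in hand = 4.5 × 1.2 = 5.4.
Odds after that evidence = (9/9991) × 5.4 = 243/49955.
Target odds = 0.75/0.25 = 3.
Need 1.7ⁿ ≥ 3 ÷ (243/49955) = 49955/81.
1.7¹² ≈582.622 falls short of 49955/81 but 1.7¹³ ≈990.458 reaches it, so n = 13.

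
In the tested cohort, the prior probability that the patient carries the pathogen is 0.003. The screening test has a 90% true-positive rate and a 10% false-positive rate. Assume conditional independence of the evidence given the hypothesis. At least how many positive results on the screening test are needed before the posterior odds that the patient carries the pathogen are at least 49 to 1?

Prior odds: 0.003 ÷ 0.997 = 3/997.
Likelihood ratio of a positive result = 0.9/0.1 = 9.
Target odds = 49.
Require 9ⁿ ≥ 49 ÷ (3/997) = 48853/3.
9⁴ = 6561 falls short of 48853/3 but 9⁵ = 59049 reaches it, so n = 5.

5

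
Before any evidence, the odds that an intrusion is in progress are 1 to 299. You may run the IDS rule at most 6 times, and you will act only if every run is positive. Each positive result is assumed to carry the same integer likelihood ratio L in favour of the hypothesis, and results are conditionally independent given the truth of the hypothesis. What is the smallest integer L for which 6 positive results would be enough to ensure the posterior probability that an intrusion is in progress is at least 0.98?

Prior odds = 1/299.
Target odds = 0.98/0.02 = 49.
Need L⁶ ≥ 49 ÷ (1/299) = 14651.
4⁶ = 4096 < 14651 ≤ 15625 = 5⁶, so L = 5.

5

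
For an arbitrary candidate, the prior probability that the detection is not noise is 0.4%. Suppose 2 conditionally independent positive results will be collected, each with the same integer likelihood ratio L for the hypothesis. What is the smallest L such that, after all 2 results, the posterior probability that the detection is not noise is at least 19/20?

Prior odds = 0.004/0.996 = 1/249.
Target odds = 0.95/0.05 = 19.
Need L² ≥ 19 ÷ (1/249) = 4731.
68² = 4624 < 4731 ≤ 4761 = 69², so L = 69.

69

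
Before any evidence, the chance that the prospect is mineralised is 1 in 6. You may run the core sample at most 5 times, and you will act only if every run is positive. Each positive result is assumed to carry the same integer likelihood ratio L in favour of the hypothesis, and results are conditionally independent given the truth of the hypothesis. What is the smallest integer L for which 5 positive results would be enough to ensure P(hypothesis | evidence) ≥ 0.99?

Prior odds = (1/6)/(5/6) = 0.2.
Target odds = 0.99/0.01 = 99.
Need L⁵ ≥ 99 ÷ 0.2 = 495.
3⁵ = 243 < 495 ≤ 1024 = 4⁵, so L = 4.

4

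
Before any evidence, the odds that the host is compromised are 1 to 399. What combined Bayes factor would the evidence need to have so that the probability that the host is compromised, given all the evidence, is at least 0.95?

Prior odds = 1/399.
Target odds = 0.95/0.05 = 19.
Required Bayes factor = 19 ÷ (1/399) = 7581.

7581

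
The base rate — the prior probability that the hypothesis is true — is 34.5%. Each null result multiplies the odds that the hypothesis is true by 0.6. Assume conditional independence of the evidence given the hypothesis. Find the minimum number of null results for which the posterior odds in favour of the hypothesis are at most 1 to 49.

Prior odds: 0.345 ÷ 0.655 = 69/131.
Likelihood ratio per null result = 0.6.
Target odds = 1/49.
Require 0.6ⁿ ≤ 1/49 ÷ (69/131) = 131/3381.
0.6⁶ = 729/15625 is still above 131/3381 but 0.6⁷ = 2187/78125 is at or below it, so n = 7.

7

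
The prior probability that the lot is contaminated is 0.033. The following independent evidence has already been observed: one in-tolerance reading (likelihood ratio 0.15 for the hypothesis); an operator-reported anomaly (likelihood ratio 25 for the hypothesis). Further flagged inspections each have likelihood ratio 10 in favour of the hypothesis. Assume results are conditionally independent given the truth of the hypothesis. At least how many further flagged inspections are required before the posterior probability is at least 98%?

3

Prior odds = 0.033/0.967 = 33/967.
Combined Bayes factor of the evidence already in hand = 0.15 × 25 = 3.75.
Odds after that evidence = (33/967) × 3.75 = 495/3868.
Target odds = 0.98/0.02 = 49.
Need 10ⁿ ≥ 49 ÷ (495/3868) = 189532/495.
10² = 100 falls short of 189532/495 but 10³ = 1000 reaches it, so n = 3.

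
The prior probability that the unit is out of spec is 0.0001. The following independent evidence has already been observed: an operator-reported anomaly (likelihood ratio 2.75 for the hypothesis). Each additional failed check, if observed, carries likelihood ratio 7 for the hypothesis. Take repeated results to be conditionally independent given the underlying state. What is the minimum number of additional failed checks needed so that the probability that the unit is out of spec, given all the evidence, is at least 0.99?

Prior odds = 0.0001/0.9999 = 1/9999.
Bayes factor of the evidence already in hand = 2.75.
Odds after that evidence = (1/9999) × 2.75 = 1/3636.
Target odds = 0.99/0.01 = 99.
Need 7ⁿ ≥ 99 ÷ (1/3636) = 359964.
7⁶ = 117649 falls short of 359964 but 7⁷ = 823543 reaches it, so n = 7.

7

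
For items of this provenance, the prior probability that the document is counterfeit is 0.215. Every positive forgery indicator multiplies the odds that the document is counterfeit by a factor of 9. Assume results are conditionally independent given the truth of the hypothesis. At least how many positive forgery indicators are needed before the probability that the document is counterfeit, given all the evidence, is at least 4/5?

2

Prior odds = 0.215/0.785 = 43/157.
Likelihood ratio per positive forgery indicator = 9.
Target odds: 0.8 ÷ 0.2 = 4.
Require 9ⁿ ≥ 4 ÷ (43/157) = 628/43.
9¹ = 9 falls short of 628/43 but 9² = 81 reaches it, so n = 2.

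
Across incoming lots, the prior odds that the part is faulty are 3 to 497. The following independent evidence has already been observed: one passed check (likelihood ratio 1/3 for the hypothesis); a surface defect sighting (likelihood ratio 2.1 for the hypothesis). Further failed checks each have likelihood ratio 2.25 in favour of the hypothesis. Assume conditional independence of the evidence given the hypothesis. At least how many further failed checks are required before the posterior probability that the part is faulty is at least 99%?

Prior odds = 3/497.
Combined Bayes factor of the evidence already in hand = (1/3) × 2.1 = 0.7.
Odds after that evidence = (3/497) × 0.7 = 3/710.
Target odds = 0.99/0.01 = 99.
Need 2.25ⁿ ≥ 99 ÷ (3/710) = 23430.
2.25¹² ≈16834.1 falls short of 23430 but 2.25¹³ ≈37876.8 reaches it, so n = 13.

13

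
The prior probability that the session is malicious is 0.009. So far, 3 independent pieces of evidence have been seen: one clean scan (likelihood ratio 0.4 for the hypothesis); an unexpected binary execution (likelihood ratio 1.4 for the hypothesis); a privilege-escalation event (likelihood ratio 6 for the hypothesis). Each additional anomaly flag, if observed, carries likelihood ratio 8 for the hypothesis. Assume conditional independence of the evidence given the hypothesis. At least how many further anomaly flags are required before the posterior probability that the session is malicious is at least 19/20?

Prior odds = 0.009/0.991 = 9/991.
Combined Bayes factor of the evidence already in hand = 0.4 × 1.4 × 6 = 3.36.
Odds after that evidence = (9/991) × 3.36 = 756/24775.
Target odds = 0.95/0.05 = 19.
Need 8ⁿ ≥ 19 ÷ (756/24775) = 470725/756.
8³ = 512 falls short of 470725/756 but 8⁴ = 4096 reaches it, so n = 4.

4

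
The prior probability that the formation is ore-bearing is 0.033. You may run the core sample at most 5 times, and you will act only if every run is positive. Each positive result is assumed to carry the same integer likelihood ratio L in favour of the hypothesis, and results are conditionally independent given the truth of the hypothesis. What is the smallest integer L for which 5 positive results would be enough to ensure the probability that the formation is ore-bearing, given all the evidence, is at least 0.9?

4

Prior odds = 0.033/0.967 = 33/967.
Target odds = 0.9/0.1 = 9.
Need L⁵ ≥ 9 ÷ (33/967) = 2901/11.
3⁵ = 243 < 2901/11 ≤ 1024 = 4⁵, so L = 4.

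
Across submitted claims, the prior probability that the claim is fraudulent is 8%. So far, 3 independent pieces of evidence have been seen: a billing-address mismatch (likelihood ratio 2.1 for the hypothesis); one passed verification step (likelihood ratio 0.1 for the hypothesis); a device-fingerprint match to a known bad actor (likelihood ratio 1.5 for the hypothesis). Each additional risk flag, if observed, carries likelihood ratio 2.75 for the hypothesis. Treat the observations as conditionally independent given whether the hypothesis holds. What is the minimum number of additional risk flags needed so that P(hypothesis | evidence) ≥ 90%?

6

Prior odds = 0.08/0.92 = 2/23.
Combined Bayes factor of the evidence already in hand = 2.1 × 0.1 × 1.5 = 0.315.
Odds after that evidence = (2/23) × 0.315 = 63/2300.
Target odds = 0.9/0.1 = 9.
Need 2.75ⁿ ≥ 9 ÷ (63/2300) = 2300/7.
2.75⁵ = 161051/1024 falls short of 2300/7 but 2.75⁶ = 1771561/4096 reaches it, so n = 6.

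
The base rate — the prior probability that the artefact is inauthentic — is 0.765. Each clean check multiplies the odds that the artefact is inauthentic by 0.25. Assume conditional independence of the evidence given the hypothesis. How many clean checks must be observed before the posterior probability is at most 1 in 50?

Prior odds = 0.765/0.235 = 153/47.
Likelihood ratio per clean check = 0.25.
Target odds: 0.02 ÷ 0.98 = 1/49.
Need (153/47) × 0.25ⁿ ≤ 1/49, i.e. 0.25ⁿ ≤ 47/7497.
0.25³ = 0.015625 is still above 47/7497 but 0.25⁴ = 0.00390625 is at or below it, so n = 4.

4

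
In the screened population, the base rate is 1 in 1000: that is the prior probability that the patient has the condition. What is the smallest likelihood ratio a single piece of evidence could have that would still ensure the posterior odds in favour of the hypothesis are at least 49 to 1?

Prior odds = 0.001/0.999 = 1/999.
Target odds = 49.
Required Bayes factor = 49 ÷ (1/999) = 48951.

48951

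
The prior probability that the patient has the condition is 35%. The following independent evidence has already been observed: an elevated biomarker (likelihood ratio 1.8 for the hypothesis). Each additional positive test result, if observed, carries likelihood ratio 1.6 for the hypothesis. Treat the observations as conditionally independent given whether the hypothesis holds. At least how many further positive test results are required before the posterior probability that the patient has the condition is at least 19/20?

7

Prior odds = 0.35/0.65 = 7/13.
Bayes factor of the evidence already in hand = 1.8.
Odds after that evidence = (7/13) × 1.8 = 63/65.
Target odds = 0.95/0.05 = 19.
Need 1.6ⁿ ≥ 19 ÷ (63/65) = 1235/63.
1.6⁶ = 262144/15625 falls short of 1235/63 but 1.6⁷ = 2097152/78125 reaches it, so n = 7.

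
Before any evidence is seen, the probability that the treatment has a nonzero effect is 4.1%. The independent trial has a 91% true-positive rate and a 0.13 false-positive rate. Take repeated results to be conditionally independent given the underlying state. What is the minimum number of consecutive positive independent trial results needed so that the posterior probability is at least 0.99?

4

Prior odds = 0.041/0.959 = 41/959.
Likelihood ratio of a positive result = 0.91/0.13 = 7.
Target posterior odds = 0.99/0.01 = 99.
Need (41/959) × 7ⁿ ≥ 99, i.e. 7ⁿ ≥ 94941/41.
7³ = 343 falls short of 94941/41 but 7⁴ = 2401 reaches it, so n = 4.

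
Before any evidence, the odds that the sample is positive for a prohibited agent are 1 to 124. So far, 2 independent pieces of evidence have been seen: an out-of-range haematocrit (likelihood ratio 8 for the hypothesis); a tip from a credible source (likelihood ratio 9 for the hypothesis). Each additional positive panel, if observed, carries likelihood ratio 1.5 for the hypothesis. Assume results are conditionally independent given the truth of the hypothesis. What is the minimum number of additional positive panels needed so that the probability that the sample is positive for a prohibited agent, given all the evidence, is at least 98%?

Prior odds = 1/124.
Combined Bayes factor of the evidence already in hand = 8 × 9 = 72.
Odds after that evidence = (1/124) × 72 = 18/31.
Target odds = 0.98/0.02 = 49.
Need 1.5ⁿ ≥ 49 ÷ (18/31) = 1519/18.
1.5¹⁰ = 59049/1024 falls short of 1519/18 but 1.5¹¹ = 177147/2048 reaches it, so n = 11.

11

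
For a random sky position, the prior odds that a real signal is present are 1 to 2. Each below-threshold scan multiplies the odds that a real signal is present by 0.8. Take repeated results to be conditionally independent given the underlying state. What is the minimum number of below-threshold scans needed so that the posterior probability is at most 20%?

Prior odds = 0.5.
Likelihood ratio per below-threshold scan = 0.8.
Target odds: 0.2 ÷ 0.8 = 0.25.
Require 0.8ⁿ ≤ 0.25 ÷ 0.5 = 0.5.
0.8³ = 0.512 is still above 0.5 but 0.8⁴ = 0.4096 is at or below it, so n = 4.

4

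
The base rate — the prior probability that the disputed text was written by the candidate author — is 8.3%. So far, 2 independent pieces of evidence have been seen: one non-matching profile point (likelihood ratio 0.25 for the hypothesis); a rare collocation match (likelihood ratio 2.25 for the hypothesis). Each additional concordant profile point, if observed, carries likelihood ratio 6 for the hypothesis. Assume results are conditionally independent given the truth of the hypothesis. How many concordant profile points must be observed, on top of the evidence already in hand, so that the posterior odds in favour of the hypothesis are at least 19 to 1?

4

Prior odds = 0.083/0.917 = 83/917.
Combined Bayes factor of the evidence already in hand = 0.25 × 2.25 = 0.5625.
Odds after that evidence = (83/917) × 0.5625 = 747/14672.
Target odds = 19.
Need 6ⁿ ≥ 19 ÷ (747/14672) = 278768/747.
6³ = 216 falls short of 278768/747 but 6⁴ = 1296 reaches it, so n = 4.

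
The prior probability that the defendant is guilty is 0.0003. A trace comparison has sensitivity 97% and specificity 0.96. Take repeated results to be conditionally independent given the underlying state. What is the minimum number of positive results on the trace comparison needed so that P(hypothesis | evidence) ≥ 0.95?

Prior odds: 0.0003 ÷ 0.9997 = 3/9997.
False-positive rate = 1 − 0.96 = 0.04; likelihood ratio of a positive = 0.97/0.04 = 24.25.
Target odds: 0.95 ÷ 0.05 = 19.
Require 24.25ⁿ ≥ 19 ÷ (3/9997) = 189943/3.
24.25³ = 912673/64 falls short of 189943/3 but 24.25⁴ = 88529281/256 reaches it, so n = 4.

4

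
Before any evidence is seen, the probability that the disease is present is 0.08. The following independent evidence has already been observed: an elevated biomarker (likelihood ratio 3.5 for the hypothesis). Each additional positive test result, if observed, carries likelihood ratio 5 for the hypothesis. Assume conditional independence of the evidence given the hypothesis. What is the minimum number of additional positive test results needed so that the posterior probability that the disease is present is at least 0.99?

Prior odds = 0.08/0.92 = 2/23.
Bayes factor of the evidence already in hand = 3.5.
Odds after that evidence = (2/23) × 3.5 = 7/23.
Target odds = 0.99/0.01 = 99.
Need 5ⁿ ≥ 99 ÷ (7/23) = 2277/7.
5³ = 125 falls short of 2277/7 but 5⁴ = 625 reaches it, so n = 4.

4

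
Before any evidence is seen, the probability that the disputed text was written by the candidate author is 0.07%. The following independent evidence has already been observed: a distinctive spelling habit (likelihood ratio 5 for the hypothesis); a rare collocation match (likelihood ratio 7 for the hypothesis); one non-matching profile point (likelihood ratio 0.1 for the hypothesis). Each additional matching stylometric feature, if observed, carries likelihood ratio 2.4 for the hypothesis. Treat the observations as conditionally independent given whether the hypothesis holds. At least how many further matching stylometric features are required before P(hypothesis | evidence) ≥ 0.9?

10

Prior odds = 0.0007/0.9993 = 7/9993.
Combined Bayes factor of the evidence already in hand = 5 × 7 × 0.1 = 3.5.
Odds after that evidence = (7/9993) × 3.5 = 49/19986.
Target odds = 0.9/0.1 = 9.
Need 2.4ⁿ ≥ 9 ÷ (49/19986) = 179874/49.
2.4⁹ ≈2641.81 falls short of 179874/49 but 2.4¹⁰ ≈6340.34 reaches it, so n = 10.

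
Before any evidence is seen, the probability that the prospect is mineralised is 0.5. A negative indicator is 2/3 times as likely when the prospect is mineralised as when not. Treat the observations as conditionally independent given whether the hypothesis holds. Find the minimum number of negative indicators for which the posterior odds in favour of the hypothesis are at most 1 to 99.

Prior odds: 0.5 ÷ 0.5 = 1.
Likelihood ratio per negative indicator = 2/3.
Target odds = 1/99.
Require (2/3)ⁿ ≤ 1/99 ÷ 1 = 1/99.
(2/3)¹¹ = 2048/177147 is still above 1/99 but (2/3)¹² = 4096/531441 is at or below it, so n = 12.

12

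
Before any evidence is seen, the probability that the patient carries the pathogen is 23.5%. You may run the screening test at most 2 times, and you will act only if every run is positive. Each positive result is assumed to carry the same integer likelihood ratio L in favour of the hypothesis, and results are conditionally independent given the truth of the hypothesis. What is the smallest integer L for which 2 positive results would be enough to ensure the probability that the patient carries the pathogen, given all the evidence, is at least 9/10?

6

Prior odds = 0.235/0.765 = 47/153.
Target odds = 0.9/0.1 = 9.
Need L² ≥ 9 ÷ (47/153) = 1377/47.
5² = 25 < 1377/47 ≤ 36 = 6², so L = 6.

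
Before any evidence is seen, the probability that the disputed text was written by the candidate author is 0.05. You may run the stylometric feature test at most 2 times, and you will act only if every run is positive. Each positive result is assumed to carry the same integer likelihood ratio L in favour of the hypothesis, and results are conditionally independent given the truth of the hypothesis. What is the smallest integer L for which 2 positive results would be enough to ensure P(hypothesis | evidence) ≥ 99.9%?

138

Prior odds = 0.05/0.95 = 1/19.
Target odds = 0.999/0.001 = 999.
Need L² ≥ 999 ÷ (1/19) = 18981.
137² = 18769 < 18981 ≤ 19044 = 138², so L = 138.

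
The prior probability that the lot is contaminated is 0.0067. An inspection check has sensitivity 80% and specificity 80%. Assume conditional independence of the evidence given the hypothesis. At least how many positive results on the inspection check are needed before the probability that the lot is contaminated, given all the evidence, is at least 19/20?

Prior odds = 0.0067/0.9933 = 67/9933.
False-positive rate = 1 − 0.8 = 0.2; likelihood ratio of a positive = 0.8/0.2 = 4.
Target posterior odds = 0.95/0.05 = 19.
Need (67/9933) × 4ⁿ ≥ 19, i.e. 4ⁿ ≥ 188727/67.
4⁵ = 1024 falls short of 188727/67 but 4⁶ = 4096 reaches it, so n = 6.

6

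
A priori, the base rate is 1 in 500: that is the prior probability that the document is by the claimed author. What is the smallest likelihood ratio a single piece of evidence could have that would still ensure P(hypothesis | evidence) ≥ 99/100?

49401

Prior odds = 0.002/0.998 = 1/499.
Target odds = 0.99/0.01 = 99.
Required Bayes factor = 99 ÷ (1/499) = 49401.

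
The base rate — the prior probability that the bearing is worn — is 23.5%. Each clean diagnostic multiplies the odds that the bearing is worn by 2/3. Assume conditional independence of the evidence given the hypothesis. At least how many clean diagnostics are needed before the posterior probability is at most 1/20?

5

Prior odds: 0.235 ÷ 0.765 = 47/153.
Likelihood ratio per clean diagnostic = 2/3.
Target posterior odds = 0.05/0.95 = 1/19.
Need (47/153) × (2/3)ⁿ ≤ 1/19, i.e. (2/3)ⁿ ≤ 153/893.
(2/3)⁴ = 16/81 is still above 153/893 but (2/3)⁵ = 32/243 is at or below it, so n = 5.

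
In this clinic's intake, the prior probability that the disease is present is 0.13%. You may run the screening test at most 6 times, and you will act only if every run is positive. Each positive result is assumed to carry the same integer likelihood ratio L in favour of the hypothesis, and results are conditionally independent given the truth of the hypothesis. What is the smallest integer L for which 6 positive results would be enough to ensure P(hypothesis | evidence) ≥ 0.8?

Prior odds = 0.0013/0.9987 = 13/9987.
Target odds = 0.8/0.2 = 4.
Need L⁶ ≥ 4 ÷ (13/9987) = 39948/13.
3⁶ = 729 < 39948/13 ≤ 4096 = 4⁶, so L = 4.

4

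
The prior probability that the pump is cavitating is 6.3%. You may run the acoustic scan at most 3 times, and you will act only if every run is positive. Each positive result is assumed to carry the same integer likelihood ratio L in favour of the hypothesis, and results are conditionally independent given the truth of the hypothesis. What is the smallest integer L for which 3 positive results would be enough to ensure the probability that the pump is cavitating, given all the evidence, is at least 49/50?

Prior odds = 0.063/0.937 = 63/937.
Target odds = 0.98/0.02 = 49.
Need L³ ≥ 49 ÷ (63/937) = 6559/9.
8³ = 512 < 6559/9 ≤ 729 = 9³, so L = 9.

9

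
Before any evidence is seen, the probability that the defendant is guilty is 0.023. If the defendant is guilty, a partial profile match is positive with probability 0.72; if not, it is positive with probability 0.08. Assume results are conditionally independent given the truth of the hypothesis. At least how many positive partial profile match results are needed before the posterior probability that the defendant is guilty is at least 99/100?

Prior odds = 0.023/0.977 = 23/977.
Likelihood ratio of a positive = 0.72/0.08 = 9.
Target odds: 0.99 ÷ 0.01 = 99.
Need (23/977) × 9ⁿ ≥ 99, i.e. 9ⁿ ≥ 96723/23.
9³ = 729 falls short of 96723/23 but 9⁴ = 6561 reaches it, so n = 4.

4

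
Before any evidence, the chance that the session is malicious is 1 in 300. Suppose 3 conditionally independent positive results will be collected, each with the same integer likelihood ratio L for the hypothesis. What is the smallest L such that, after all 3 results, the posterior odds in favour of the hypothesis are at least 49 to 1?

Prior odds = (1/300)/(299/300) = 1/299.
Target odds = 49.
Need L³ ≥ 49 ÷ (1/299) = 14651.
24³ = 13824 < 14651 ≤ 15625 = 25³, so L = 25.

25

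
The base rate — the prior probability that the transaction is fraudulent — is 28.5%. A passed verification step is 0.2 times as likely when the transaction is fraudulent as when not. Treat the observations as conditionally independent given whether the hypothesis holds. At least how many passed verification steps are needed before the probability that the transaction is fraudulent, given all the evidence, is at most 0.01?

3

Prior odds: 0.285 ÷ 0.715 = 57/143.
Likelihood ratio per passed verification step = 0.2.
Target odds: 0.01 ÷ 0.99 = 1/99.
Need (57/143) × 0.2ⁿ ≤ 1/99, i.e. 0.2ⁿ ≤ 13/513.
0.2² = 0.04 is still above 13/513 but 0.2³ = 0.008 is at or below it, so n = 3.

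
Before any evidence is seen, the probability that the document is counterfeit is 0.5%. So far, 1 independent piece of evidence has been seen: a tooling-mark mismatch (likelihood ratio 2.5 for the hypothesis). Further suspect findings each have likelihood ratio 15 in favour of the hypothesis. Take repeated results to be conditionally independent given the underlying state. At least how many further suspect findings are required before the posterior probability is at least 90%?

3

Prior odds = 0.005/0.995 = 1/199.
Bayes factor of the evidence already in hand = 2.5.
Odds after that evidence = (1/199) × 2.5 = 5/398.
Target odds = 0.9/0.1 = 9.
Need 15ⁿ ≥ 9 ÷ (5/398) = 716.4.
15² = 225 falls short of 716.4 but 15³ = 3375 reaches it, so n = 3.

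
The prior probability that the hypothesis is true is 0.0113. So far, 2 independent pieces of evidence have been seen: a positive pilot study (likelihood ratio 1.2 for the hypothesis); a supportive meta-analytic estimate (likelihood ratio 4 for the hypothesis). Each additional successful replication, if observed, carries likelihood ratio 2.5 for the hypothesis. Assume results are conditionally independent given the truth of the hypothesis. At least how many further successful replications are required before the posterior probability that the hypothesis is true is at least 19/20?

Prior odds = 0.0113/0.9887 = 113/9887.
Combined Bayes factor of the evidence already in hand = 1.2 × 4 = 4.8.
Odds after that evidence = (113/9887) × 4.8 = 2712/49435.
Target odds = 0.95/0.05 = 19.
Need 2.5ⁿ ≥ 19 ÷ (2712/49435) = 939265/2712.
2.5⁶ = 244.140625 falls short of 939265/2712 but 2.5⁷ = 610.3515625 reaches it, so n = 7.

7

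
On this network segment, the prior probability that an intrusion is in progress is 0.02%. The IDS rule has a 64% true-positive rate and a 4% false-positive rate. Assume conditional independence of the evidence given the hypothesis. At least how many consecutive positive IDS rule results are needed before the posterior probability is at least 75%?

4

Prior odds = 0.0002/0.9998 = 1/4999.
Likelihood ratio of a positive result = 0.64/0.04 = 16.
Target posterior odds = 0.75/0.25 = 3.
Require 16ⁿ ≥ 3 ÷ (1/4999) = 14997.
16³ = 4096 falls short of 14997 but 16⁴ = 65536 reaches it, so n = 4.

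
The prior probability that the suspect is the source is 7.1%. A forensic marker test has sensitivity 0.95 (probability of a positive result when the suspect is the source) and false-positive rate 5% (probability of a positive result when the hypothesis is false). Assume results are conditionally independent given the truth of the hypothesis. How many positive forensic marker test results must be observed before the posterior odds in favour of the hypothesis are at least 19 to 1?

2

Prior odds: 0.071 ÷ 0.929 = 71/929.
Likelihood ratio of a positive result = 0.95/0.05 = 19.
Target odds = 19.
Require 19ⁿ ≥ 19 ÷ (71/929) = 17651/71.
19¹ = 19 falls short of 17651/71 but 19² = 361 reaches it, so n = 2.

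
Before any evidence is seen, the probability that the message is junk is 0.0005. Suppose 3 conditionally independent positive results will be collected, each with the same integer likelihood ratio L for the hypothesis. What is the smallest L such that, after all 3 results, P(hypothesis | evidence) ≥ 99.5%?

74

Prior odds = 0.0005/0.9995 = 1/1999.
Target odds = 0.995/0.005 = 199.
Need L³ ≥ 199 ÷ (1/1999) = 397801.
73³ = 389017 < 397801 ≤ 405224 = 74³, so L = 74.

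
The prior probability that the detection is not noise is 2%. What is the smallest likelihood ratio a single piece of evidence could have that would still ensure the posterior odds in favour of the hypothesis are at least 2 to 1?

98

Prior odds = 0.02/0.98 = 1/49.
Target odds = 2.
Required Bayes factor = 2 ÷ (1/49) = 98.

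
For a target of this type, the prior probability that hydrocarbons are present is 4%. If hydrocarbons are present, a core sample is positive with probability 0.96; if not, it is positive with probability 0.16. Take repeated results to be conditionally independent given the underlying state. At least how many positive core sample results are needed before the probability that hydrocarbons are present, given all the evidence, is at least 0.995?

Prior odds = 0.04/0.96 = 1/24.
Likelihood ratio of a positive = 0.96/0.16 = 6.
Target odds: 0.995 ÷ 0.005 = 199.
Require 6ⁿ ≥ 199 ÷ (1/24) = 4776.
6⁴ = 1296 falls short of 4776 but 6⁵ = 7776 reaches it, so n = 5.

5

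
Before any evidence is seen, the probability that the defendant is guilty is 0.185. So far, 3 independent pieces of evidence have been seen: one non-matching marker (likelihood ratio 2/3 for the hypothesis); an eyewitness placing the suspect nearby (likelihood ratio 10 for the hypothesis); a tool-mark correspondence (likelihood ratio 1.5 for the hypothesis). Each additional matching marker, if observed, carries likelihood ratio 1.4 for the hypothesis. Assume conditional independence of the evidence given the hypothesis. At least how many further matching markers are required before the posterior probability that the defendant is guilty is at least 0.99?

12

Prior odds = 0.185/0.815 = 37/163.
Combined Bayes factor of the evidence already in hand = (2/3) × 10 × 1.5 = 10.
Odds after that evidence = (37/163) × 10 = 370/163.
Target odds = 0.99/0.01 = 99.
Need 1.4ⁿ ≥ 99 ÷ (370/163) = 16137/370.
1.4¹¹ ≈40.4957 falls short of 16137/370 but 1.4¹² ≈56.6939 reaches it, so n = 12.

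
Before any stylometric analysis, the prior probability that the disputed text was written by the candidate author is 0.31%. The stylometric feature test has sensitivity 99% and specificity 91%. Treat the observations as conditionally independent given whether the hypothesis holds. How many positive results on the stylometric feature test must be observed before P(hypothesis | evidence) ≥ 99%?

5

Prior odds: 0.0031 ÷ 0.9969 = 31/9969.
False-positive rate = 1 − 0.91 = 0.09; likelihood ratio of a positive = 0.99/0.09 = 11.
Target posterior odds = 0.99/0.01 = 99.
Require 11ⁿ ≥ 99 ÷ (31/9969) = 986931/31.
11⁴ = 14641 falls short of 986931/31 but 11⁵ = 161051 reaches it, so n = 5.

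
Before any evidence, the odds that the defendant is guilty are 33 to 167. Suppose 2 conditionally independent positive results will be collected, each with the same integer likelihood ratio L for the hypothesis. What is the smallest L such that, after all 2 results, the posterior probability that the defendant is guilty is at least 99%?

Prior odds = 33/167.
Target odds = 0.99/0.01 = 99.
Need L² ≥ 99 ÷ (33/167) = 501.
22² = 484 < 501 ≤ 529 = 23², so L = 23.

23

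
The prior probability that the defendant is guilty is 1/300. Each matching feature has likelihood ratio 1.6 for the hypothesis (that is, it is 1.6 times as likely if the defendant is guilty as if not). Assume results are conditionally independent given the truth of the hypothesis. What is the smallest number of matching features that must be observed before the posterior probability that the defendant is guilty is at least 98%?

Prior odds = (1/300)/(299/300) = 1/299.
Likelihood ratio per matching feature = 1.6.
Target odds: 0.98 ÷ 0.02 = 49.
Require 1.6ⁿ ≥ 49 ÷ (1/299) = 14651.
1.6²⁰ ≈12089.3 falls short of 14651 but 1.6²¹ ≈19342.8 reaches it, so n = 21.

21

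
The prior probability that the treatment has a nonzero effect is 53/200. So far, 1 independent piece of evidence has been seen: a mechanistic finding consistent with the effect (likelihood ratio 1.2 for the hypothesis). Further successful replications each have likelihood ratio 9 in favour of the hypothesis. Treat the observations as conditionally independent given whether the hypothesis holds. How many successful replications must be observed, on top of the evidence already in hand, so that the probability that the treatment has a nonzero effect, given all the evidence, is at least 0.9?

2

Prior odds = 0.265/0.735 = 53/147.
Bayes factor of the evidence already in hand = 1.2.
Odds after that evidence = (53/147) × 1.2 = 106/245.
Target odds = 0.9/0.1 = 9.
Need 9ⁿ ≥ 9 ÷ (106/245) = 2205/106.
9¹ = 9 falls short of 2205/106 but 9² = 81 reaches it, so n = 2.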